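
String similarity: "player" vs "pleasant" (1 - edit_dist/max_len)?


Word 1: "player" (length 6)
Word 2: "pleasant" (length 8)
One optimal edit sequence:
  1. keep 'p'
  2. keep 'l'
  3. insert 'e'  (+1)
  4. keep 'a'
  5. insert 's'  (+1)
  6. substitute 'y' -> 'a'  (+1)
  7. substitute 'e' -> 'n'  (+1)
  8. substitute 'r' -> 't'  (+1)
Edit distance = 5
Max length = max(6, 8) = 8
Similarity = 1 - 5/8
= 0.3750


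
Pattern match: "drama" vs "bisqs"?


Pattern of "drama": [0, 1, 2, 3, 2]
Pattern of "bisqs": [0, 1, 2, 3, 2]
Patterns match
Same pattern = Yes


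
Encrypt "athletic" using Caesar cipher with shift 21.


Word: "athletic"
Shift: 21
Each letter → (letter + shift) mod 26:
  'a' (0) + 21 = 21 → 'v'
  't' (19) + 21 = 14 → 'o'
  'h' (7) + 21 = 2 → 'c'
  'l' (11) + 21 = 6 → 'g'
  'e' (4) + 21 = 25 → 'z'
  't' (19) + 21 = 14 → 'o'
  'i' (8) + 21 = 3 → 'd'
  'c' (2) + 21 = 23 → 'x'
Result = "vocgzodx"


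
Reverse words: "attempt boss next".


Original: "attempt boss next"
Words (1..n): attempt | boss | next
Reversed (n..1): next | boss | attempt
Result = "next boss attempt"


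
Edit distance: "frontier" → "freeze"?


Word 1: "frontier" (length 8)
Word 2: "freeze" (length 6)
One optimal edit sequence (insert/delete/substitute each cost 1):
  1. keep 'f'
  2. keep 'r'
  3. delete 'o'  (+1)
  4. substitute 'n' -> 'e'  (+1)
  5. substitute 't' -> 'e'  (+1)
  6. substitute 'i' -> 'z'  (+1)
  7. keep 'e'
  8. delete 'r'  (+1)
Total edit operations: 5
Edit distance = 5


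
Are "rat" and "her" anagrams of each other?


Word 1: "rat" → sorted: art
Word 2: "her" → sorted: ehr
Same letters? art != ehr
Anagram = No


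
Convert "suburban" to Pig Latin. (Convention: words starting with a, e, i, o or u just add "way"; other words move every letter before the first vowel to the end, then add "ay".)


Word: "suburban"
Starts with consonant(s) → move to end, add 'ay'
Consonant cluster: "s"
Pig Latin = "uburbansay"


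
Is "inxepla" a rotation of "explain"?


Word: "explain", Candidate: "inxepla"
Method: check if candidate is substring of word+word
"explainexplain" contains "inxepla"? No
Is rotation = No


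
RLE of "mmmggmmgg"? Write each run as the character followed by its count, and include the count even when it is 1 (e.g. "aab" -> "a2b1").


String: "mmmggmmgg"
Scanning for consecutive runs:
  'm' x 3
  'g' x 2
  'm' x 2
  'g' x 2
RLE = "m3g2m2g2"


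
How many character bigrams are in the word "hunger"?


Word: "hunger" (length 6)
Number of 2-grams = length - 2 + 1 = 6 - 2 + 1
= 5


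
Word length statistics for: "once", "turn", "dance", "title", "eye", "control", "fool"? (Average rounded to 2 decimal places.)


Lengths: "once"=4, "turn"=4, "dance"=5, "title"=5, "eye"=3, "control"=7, "fool"=4
Sum = 32, Count = 7
Average = 32/7 = 4.57
= avg=4.57, min=3, max=7


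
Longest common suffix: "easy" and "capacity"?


Word 1: "easy"
Word 2: "capacity"
Comparing from end:
  Pos -1: 'y' == 'y'
  Pos -2: 's' != 't' (stop)
LCS = "y" (length 1)


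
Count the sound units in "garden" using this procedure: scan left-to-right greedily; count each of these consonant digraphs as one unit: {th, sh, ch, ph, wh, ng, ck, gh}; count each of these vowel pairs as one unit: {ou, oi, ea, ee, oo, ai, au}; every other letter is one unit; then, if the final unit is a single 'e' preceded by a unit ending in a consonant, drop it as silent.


Word: "garden" (6 letters)
Left-to-right scan:
  (1) 'g' (letter)
  (2) 'a' (letter)
  (3) 'r' (letter)
  (4) 'd' (letter)
  (5) 'e' (letter)
  (6) 'n' (letter)
Units from scan: 6
Sound units = 6 units


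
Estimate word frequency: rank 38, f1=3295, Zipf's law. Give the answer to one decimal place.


Zipf's law: f(r) = f(1) / r
f(1) = 3295
f(38) = 3295 / 38
= 86.7 occurrences


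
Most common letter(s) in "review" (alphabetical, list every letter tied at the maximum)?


Word: "review"
Letter counts:
  'e': 2
  'i': 1
  'r': 1
  'v': 1
  'w': 1
Maximum count = 2
Most frequent = 'e' (2 times each)


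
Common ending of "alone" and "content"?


Word 1: "alone"
Word 2: "content"
Comparing from end:
  Pos -1: 'e' != 't' (stop)
LCS = "" (length 0)


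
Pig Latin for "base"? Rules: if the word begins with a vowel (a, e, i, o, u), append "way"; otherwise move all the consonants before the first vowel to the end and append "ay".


Word: "base"
Starts with consonant(s) → move to end, add 'ay'
Consonant cluster: "b"
Pig Latin = "asebay"


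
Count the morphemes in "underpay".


Word: "underpay"
Morphemes: under- | pay
Each morpheme carries meaning
= 2 morphemes


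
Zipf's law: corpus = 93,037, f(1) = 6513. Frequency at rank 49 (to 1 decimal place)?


Zipf's law: f(r) = f(1) / r
f(1) = 6513
f(49) = 6513 / 49
= 132.9 occurrences


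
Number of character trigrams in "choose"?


Word: "choose" (length 6)
Number of 3-grams = length - 3 + 1 = 6 - 3 + 1
= 4


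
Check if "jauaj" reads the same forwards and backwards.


Word: "jauaj"
Reversed: "jauaj"
Forward == Backward? jauaj == jauaj
Palindrome = Yes


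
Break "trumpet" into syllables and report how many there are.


Word: "trumpet"
Syllable breakdown: trum-pet
Counting: 2 parts
= 2 syllables


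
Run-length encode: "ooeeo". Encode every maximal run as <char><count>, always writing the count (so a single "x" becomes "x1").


String: "ooeeo"
Scanning for consecutive runs:
  'o' x 2
  'e' x 2
  'o' x 1
RLE = "o2e2o1"


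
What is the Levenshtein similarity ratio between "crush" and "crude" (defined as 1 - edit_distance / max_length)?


Word 1: "crush" (length 5)
Word 2: "crude" (length 5)
One optimal edit sequence:
  1. keep 'c'
  2. keep 'r'
  3. keep 'u'
  4. substitute 's' -> 'd'  (+1)
  5. substitute 'h' -> 'e'  (+1)
Edit distance = 2
Max length = max(5, 5) = 5
Similarity = 1 - 2/5
= 0.6000


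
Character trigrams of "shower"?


Word: "shower" (length 6)
Number of trigrams = 6 - 3 + 1 = 4
  Position 0: "sho"
  Position 1: "how"
  Position 2: "owe"
  Position 3: "wer"
Trigrams = "sho", "how", "owe", "wer"


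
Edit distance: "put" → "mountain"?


Word 1: "put" (length 3)
Word 2: "mountain" (length 8)
One optimal edit sequence (insert/delete/substitute each cost 1):
  1. insert 'm'  (+1)
  2. substitute 'p' -> 'o'  (+1)
  3. keep 'u'
  4. insert 'n'  (+1)
  5. keep 't'
  6. insert 'a'  (+1)
  7. insert 'i'  (+1)
  8. insert 'n'  (+1)
Total edit operations: 6
Edit distance = 6


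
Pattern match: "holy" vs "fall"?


Pattern of "holy": [0, 1, 2, 3]
Pattern of "fall": [0, 1, 2, 2]
Patterns do not match
Same pattern = No


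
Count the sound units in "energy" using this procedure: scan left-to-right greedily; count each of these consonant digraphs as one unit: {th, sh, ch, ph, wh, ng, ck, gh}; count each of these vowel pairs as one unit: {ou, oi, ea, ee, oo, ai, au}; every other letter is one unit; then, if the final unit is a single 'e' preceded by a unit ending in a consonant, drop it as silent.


Word: "energy" (6 letters)
Left-to-right scan:
  (1) 'e' (letter)
  (2) 'n' (letter)
  (3) 'e' (letter)
  (4) 'r' (letter)
  (5) 'g' (letter)
  (6) 'y' (letter)
Units from scan: 6
Sound units = 6 units


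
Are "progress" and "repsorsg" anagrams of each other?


Word 1: "progress" → sorted: egoprrss
Word 2: "repsorsg" → sorted: egoprrss
Same letters? egoprrss == egoprrss
Anagram = Yes


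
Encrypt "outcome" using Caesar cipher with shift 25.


Word: "outcome"
Shift: 25
Each letter → (letter + shift) mod 26:
  'o' (14) + 25 = 13 → 'n'
  'u' (20) + 25 = 19 → 't'
  't' (19) + 25 = 18 → 's'
  'c' (2) + 25 = 1 → 'b'
  'o' (14) + 25 = 13 → 'n'
  'm' (12) + 25 = 11 → 'l'
  'e' (4) + 25 = 3 → 'd'
Result = "ntsbnld"


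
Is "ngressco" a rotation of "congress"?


Word: "congress", Candidate: "ngressco"
Method: check if candidate is substring of word+word
"congresscongress" contains "ngressco"? Yes
Is rotation = Yes


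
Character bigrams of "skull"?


Word: "skull" (length 5)
Number of bigrams = 5 - 2 + 1 = 4
  Position 0: "sk"
  Position 1: "ku"
  Position 2: "ul"
  Position 3: "ll"
Bigrams = "sk", "ku", "ul", "ll"


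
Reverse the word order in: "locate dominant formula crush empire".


Original: "locate dominant formula crush empire"
Words (1..n): locate | dominant | formula | crush | empire
Reversed (n..1): empire | crush | formula | dominant | locate
Result = "empire crush formula dominant locate"


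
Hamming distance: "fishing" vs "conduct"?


Comparing character by character (same length = 7):
  Pos 0: 'f' vs 'c' !=
  Pos 1: 'i' vs 'o' !=
  Pos 2: 's' vs 'n' !=
  Pos 3: 'h' vs 'd' !=
  Pos 4: 'i' vs 'u' !=
  Pos 5: 'n' vs 'c' !=
  Pos 6: 'g' vs 't' !=
Hamming distance = 7


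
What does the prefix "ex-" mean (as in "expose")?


Prefix: ex-
Example: expose (ex- + pose)
Meaning = out / former


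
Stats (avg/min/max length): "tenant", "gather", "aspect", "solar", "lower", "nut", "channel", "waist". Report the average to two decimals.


Lengths: "tenant"=6, "gather"=6, "aspect"=6, "solar"=5, "lower"=5, "nut"=3, "channel"=7, "waist"=5
Sum = 43, Count = 8
Average = 43/8 = 5.38
= avg=5.38, min=3, max=7


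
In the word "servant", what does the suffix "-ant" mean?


Suffix: -ant
Example: servant (serve + -ant, with a spelling change)
Meaning = one who / that which


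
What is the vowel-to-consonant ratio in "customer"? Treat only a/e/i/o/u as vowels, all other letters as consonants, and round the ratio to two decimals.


Word: "customer"
Vowels (a,e,i,o,u): 3
Consonants: 5
Ratio = 3/5
= 0.60


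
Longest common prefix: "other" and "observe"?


Word 1: "other"
Word 2: "observe"
Comparing from start:
  Pos 0: 'o' == 'o'
  Pos 1: 't' != 'b' (stop)
LCP = "o" (length 1)


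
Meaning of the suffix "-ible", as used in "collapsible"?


Suffix: -ible
Example: collapsible (collapse + -ible, with a spelling change)
Meaning = capable of


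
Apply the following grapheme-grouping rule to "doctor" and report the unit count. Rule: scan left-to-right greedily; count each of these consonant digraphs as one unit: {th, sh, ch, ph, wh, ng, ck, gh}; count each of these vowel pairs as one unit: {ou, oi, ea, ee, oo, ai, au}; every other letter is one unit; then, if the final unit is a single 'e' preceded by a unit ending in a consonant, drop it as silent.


Word: "doctor" (6 letters)
Left-to-right scan:
  [1] 'd' (letter)
  [2] 'o' (letter)
  [3] 'c' (letter)
  [4] 't' (letter)
  [5] 'o' (letter)
  [6] 'r' (letter)
Units from scan: 6
Sound units = 6 units


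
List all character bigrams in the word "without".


Word: "without" (length 7)
Number of bigrams = 7 - 2 + 1 = 6
  Position 0: "wi"
  Position 1: "it"
  Position 2: "th"
  Position 3: "ho"
  Position 4: "ou"
  Position 5: "ut"
Bigrams = "wi", "it", "th", "ho", "ou", "ut"


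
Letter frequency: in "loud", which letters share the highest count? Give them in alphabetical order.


Word: "loud"
Letter counts:
  'd': 1
  'l': 1
  'o': 1
  'u': 1
Maximum count = 1
Most frequent = 'd', 'l', 'o', 'u' (1 time each)


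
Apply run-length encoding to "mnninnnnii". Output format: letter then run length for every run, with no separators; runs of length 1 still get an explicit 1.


String: "mnninnnnii"
Scanning for consecutive runs:
  'm' x 1
  'n' x 2
  'i' x 1
  'n' x 4
  'i' x 2
RLE = "m1n2i1n4i2"


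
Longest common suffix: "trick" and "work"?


Word 1: "trick"
Word 2: "work"
Comparing from end:
  Pos -1: 'k' == 'k'
  Pos -2: 'c' != 'r' (stop)
LCS = "k" (length 1)


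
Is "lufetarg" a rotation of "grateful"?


Word: "grateful", Candidate: "lufetarg"
Method: check if candidate is substring of word+word
"gratefulgrateful" contains "lufetarg"? No
Is rotation = No


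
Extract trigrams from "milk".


Word: "milk" (length 4)
Number of trigrams = 4 - 3 + 1 = 2
  Position 0: "mil"
  Position 1: "ilk"
Trigrams = "mil", "ilk"


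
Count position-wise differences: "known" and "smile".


Comparing character by character (same length = 5):
  Pos 0: 'k' vs 's' !=
  Pos 1: 'n' vs 'm' !=
  Pos 2: 'o' vs 'i' !=
  Pos 3: 'w' vs 'l' !=
  Pos 4: 'n' vs 'e' !=
Hamming distance = 5


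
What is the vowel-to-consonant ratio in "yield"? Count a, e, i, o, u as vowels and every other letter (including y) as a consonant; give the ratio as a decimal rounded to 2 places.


Word: "yield"
Vowels (a,e,i,o,u): 2
Consonants: 3
Ratio = 2/3
= 0.67


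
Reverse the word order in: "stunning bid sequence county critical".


Original: "stunning bid sequence county critical"
Words (1..n): stunning | bid | sequence | county | critical
Reversed (n..1): critical | county | sequence | bid | stunning
Result = "critical county sequence bid stunning"


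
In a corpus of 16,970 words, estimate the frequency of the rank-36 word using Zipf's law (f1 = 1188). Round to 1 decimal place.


Zipf's law: f(r) = f(1) / r
f(1) = 1188
f(36) = 1188 / 36
= 33.0 occurrences


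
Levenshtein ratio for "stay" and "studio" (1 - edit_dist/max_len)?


Word 1: "stay" (length 4)
Word 2: "studio" (length 6)
One optimal edit sequence:
  1. keep 's'
  2. keep 't'
  3. insert 'u'  (+1)
  4. insert 'd'  (+1)
  5. substitute 'a' -> 'i'  (+1)
  6. substitute 'y' -> 'o'  (+1)
Edit distance = 4
Max length = max(4, 6) = 6
Similarity = 1 - 4/6
= 0.3333


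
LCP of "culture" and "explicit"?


Word 1: "culture"
Word 2: "explicit"
Comparing from start:
  Pos 0: 'c' != 'e' (stop)
LCP = "" (length 0)


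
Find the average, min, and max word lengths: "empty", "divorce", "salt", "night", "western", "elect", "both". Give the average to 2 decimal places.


Lengths: "empty"=5, "divorce"=7, "salt"=4, "night"=5, "western"=7, "elect"=5, "both"=4
Sum = 37, Count = 7
Average = 37/7 = 5.29
= avg=5.29, min=4, max=7


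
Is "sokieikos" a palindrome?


Word: "sokieikos"
Reversed: "sokieikos"
Forward == Backward? sokieikos == sokieikos
Palindrome = Yes


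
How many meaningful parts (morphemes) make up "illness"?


Word: "illness"
Morphemes: ill / -ness
Each morpheme carries meaning
= 2 morphemes


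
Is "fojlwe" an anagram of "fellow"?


Word 1: "fellow" → sorted: efllow
Word 2: "fojlwe" → sorted: efjlow
Same letters? efllow != efjlow
Anagram = No


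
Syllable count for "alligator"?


Word: "alligator"
Syllable breakdown: al | li | ga | tor
Counting: 4 parts
= 4 syllables


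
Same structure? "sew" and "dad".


Pattern of "sew": [0, 1, 2]
Pattern of "dad": [0, 1, 0]
Patterns do not match
Same pattern = No


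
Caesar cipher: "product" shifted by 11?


Word: "product"
Shift: 11
Each letter → (letter + shift) mod 26:
  'p' (15) + 11 = 0 → 'a'
  'r' (17) + 11 = 2 → 'c'
  'o' (14) + 11 = 25 → 'z'
  'd' (3) + 11 = 14 → 'o'
  'u' (20) + 11 = 5 → 'f'
  'c' (2) + 11 = 13 → 'n'
  't' (19) + 11 = 4 → 'e'
Result = "aczofne"


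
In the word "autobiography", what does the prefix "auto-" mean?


Prefix: auto-
Example: autobiography (auto- + biography)
Meaning = self


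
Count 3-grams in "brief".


Word: "brief" (length 5)
Number of 3-grams = length - 3 + 1 = 5 - 3 + 1
= 3


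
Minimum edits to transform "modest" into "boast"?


Word 1: "modest" (length 6)
Word 2: "boast" (length 5)
One optimal edit sequence (insert/delete/substitute each cost 1):
  1. substitute 'm' -> 'b'  (+1)
  2. keep 'o'
  3. delete 'd'  (+1)
  4. substitute 'e' -> 'a'  (+1)
  5. keep 's'
  6. keep 't'
Total edit operations: 3
Edit distance = 3


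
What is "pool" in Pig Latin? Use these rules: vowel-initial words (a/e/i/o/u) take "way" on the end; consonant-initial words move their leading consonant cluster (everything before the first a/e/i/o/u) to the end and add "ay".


Word: "pool"
Starts with consonant(s) → move to end, add 'ay'
Consonant cluster: "p"
Pig Latin = "oolpay"


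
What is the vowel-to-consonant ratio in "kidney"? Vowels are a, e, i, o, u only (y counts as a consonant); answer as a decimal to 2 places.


Word: "kidney"
Vowels (a,e,i,o,u): 2
Consonants: 4
Ratio = 2/4
= 0.50


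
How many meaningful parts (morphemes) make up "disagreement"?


Word: "disagreement"
Morphemes: dis- / agree / -ment
Each morpheme carries meaning
= 3 morphemes


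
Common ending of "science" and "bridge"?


Word 1: "science"
Word 2: "bridge"
Comparing from end:
  Pos -1: 'e' == 'e'
  Pos -2: 'c' != 'g' (stop)
LCS = "e" (length 1)


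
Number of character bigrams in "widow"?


Word: "widow" (length 5)
Number of 2-grams = length - 2 + 1 = 5 - 2 + 1
= 4


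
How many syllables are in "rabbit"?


Word: "rabbit"
Syllable breakdown: rab | bit
Counting: 2 parts
= 2 syllables


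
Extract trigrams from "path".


Word: "path" (length 4)
Number of trigrams = 4 - 3 + 1 = 2
  Position 0: "pat"
  Position 1: "ath"
Trigrams = "pat", "ath"


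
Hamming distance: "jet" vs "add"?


Comparing character by character (same length = 3):
  Pos 0: 'j' vs 'a' !=
  Pos 1: 'e' vs 'd' !=
  Pos 2: 't' vs 'd' !=
Hamming distance = 3


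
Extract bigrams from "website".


Word: "website" (length 7)
Number of bigrams = 7 - 2 + 1 = 6
  Position 0: "we"
  Position 1: "eb"
  Position 2: "bs"
  Position 3: "si"
  Position 4: "it"
  Position 5: "te"
Bigrams = "we", "eb", "bs", "si", "it", "te"


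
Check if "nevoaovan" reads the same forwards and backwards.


Word: "nevoaovan"
Reversed: "navoaoven"
Forward == Backward? nevoaovan != navoaoven
Palindrome = No


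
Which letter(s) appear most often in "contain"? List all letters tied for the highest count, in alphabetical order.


Word: "contain"
Letter counts:
  'a': 1
  'c': 1
  'i': 1
  'n': 2
  'o': 1
  't': 1
Maximum count = 2
Most frequent = 'n' (2 times each)


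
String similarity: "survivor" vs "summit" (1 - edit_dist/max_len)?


Word 1: "survivor" (length 8)
Word 2: "summit" (length 6)
One optimal edit sequence:
  1. keep 's'
  2. keep 'u'
  3. substitute 'r' -> 'm'  (+1)
  4. substitute 'v' -> 'm'  (+1)
  5. keep 'i'
  6. delete 'v'  (+1)
  7. delete 'o'  (+1)
  8. substitute 'r' -> 't'  (+1)
Edit distance = 5
Max length = max(8, 6) = 8
Similarity = 1 - 5/8
= 0.3750


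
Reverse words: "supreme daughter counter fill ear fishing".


Original: "supreme daughter counter fill ear fishing"
Words (1..n): supreme | daughter | counter | fill | ear | fishing
Reversed (n..1): fishing | ear | fill | counter | daughter | supreme
Result = "fishing ear fill counter daughter supreme"


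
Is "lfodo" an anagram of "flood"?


Word 1: "flood" → sorted: dfloo
Word 2: "lfodo" → sorted: dfloo
Same letters? dfloo == dfloo
Anagram = Yes


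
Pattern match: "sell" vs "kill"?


Pattern of "sell": [0, 1, 2, 2]
Pattern of "kill": [0, 1, 2, 2]
Patterns match
Same pattern = Yes


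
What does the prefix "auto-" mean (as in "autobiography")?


Prefix: auto-
As in: autobiography -> auto- + biography
Meaning = self


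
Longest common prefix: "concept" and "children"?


Word 1: "concept"
Word 2: "children"
Comparing from start:
  Pos 0: 'c' == 'c'
  Pos 1: 'o' != 'h' (stop)
LCP = "c" (length 1)


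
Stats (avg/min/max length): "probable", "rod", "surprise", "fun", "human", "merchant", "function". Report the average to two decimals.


Lengths: "probable"=8, "rod"=3, "surprise"=8, "fun"=3, "human"=5, "merchant"=8, "function"=8
Sum = 43, Count = 7
Average = 43/7 = 6.14
= avg=6.14, min=3, max=8


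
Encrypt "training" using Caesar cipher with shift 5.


Word: "training"
Shift: 5
Each letter → (letter + shift) mod 26:
  't' (19) + 5 = 24 → 'y'
  'r' (17) + 5 = 22 → 'w'
  'a' (0) + 5 = 5 → 'f'
  'i' (8) + 5 = 13 → 'n'
  'n' (13) + 5 = 18 → 's'
  'i' (8) + 5 = 13 → 'n'
  'n' (13) + 5 = 18 → 's'
  'g' (6) + 5 = 11 → 'l'
Result = "ywfnsnsl"


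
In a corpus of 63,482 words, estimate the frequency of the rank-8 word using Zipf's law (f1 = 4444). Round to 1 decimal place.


Zipf's law: f(r) = f(1) / r
f(1) = 4444
f(8) = 4444 / 8
= 555.5 occurrences


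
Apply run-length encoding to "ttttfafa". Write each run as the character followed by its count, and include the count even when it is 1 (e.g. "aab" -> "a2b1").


String: "ttttfafa"
Scanning for consecutive runs:
  't' x 4
  'f' x 1
  'a' x 1
  'f' x 1
  'a' x 1
RLE = "t4f1a1f1a1"


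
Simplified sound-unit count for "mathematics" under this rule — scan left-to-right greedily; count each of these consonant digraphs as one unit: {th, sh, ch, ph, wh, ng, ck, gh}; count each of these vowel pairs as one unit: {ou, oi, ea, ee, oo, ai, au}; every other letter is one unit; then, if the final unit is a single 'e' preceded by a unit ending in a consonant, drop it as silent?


Word: "mathematics" (11 letters)
Left-to-right scan:
  1. 'm' (letter)
  2. 'a' (letter)
  3. 'th' (digraph)
  4. 'e' (letter)
  5. 'm' (letter)
  6. 'a' (letter)
  7. 't' (letter)
  8. 'i' (letter)
  9. 'c' (letter)
  10. 's' (letter)
Units from scan: 10
Sound units = 10 units


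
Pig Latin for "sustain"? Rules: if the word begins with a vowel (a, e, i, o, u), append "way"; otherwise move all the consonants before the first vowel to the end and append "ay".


Word: "sustain"
Starts with consonant(s) → move to end, add 'ay'
Consonant cluster: "s"
Pig Latin = "ustainsay"


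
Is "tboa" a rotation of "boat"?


Word: "boat", Candidate: "tboa"
Method: check if candidate is substring of word+word
"boatboat" contains "tboa"? Yes
Is rotation = Yes


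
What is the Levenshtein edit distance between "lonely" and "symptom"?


Word 1: "lonely" (length 6)
Word 2: "symptom" (length 7)
One optimal edit sequence (insert/delete/substitute each cost 1):
  1. insert 's'  (+1)
  2. substitute 'l' -> 'y'  (+1)
  3. substitute 'o' -> 'm'  (+1)
  4. substitute 'n' -> 'p'  (+1)
  5. substitute 'e' -> 't'  (+1)
  6. substitute 'l' -> 'o'  (+1)
  7. substitute 'y' -> 'm'  (+1)
Total edit operations: 7
Edit distance = 7


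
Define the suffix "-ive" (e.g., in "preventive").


Suffix: -ive
Example: preventive = prevent + -ive
Meaning = tending to


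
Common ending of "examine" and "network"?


Word 1: "examine"
Word 2: "network"
Comparing from end:
  Pos -1: 'e' != 'k' (stop)
LCS = "" (length 0)


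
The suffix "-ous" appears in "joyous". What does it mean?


Suffix: -ous
Example: joyous (joy + -ous)
Meaning = having quality of


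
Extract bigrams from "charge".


Word: "charge" (length 6)
Number of bigrams = 6 - 2 + 1 = 5
  Position 0: "ch"
  Position 1: "ha"
  Position 2: "ar"
  Position 3: "rg"
  Position 4: "ge"
Bigrams = "ch", "ha", "ar", "rg", "ge"


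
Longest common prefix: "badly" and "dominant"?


Word 1: "badly"
Word 2: "dominant"
Comparing from start:
  Pos 0: 'b' != 'd' (stop)
LCP = "" (length 0)


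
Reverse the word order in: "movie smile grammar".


Original: "movie smile grammar"
Words (1..n): movie | smile | grammar
Reversed (n..1): grammar | smile | movie
Result = "grammar smile movie"


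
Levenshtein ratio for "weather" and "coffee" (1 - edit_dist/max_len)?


Word 1: "weather" (length 7)
Word 2: "coffee" (length 6)
One optimal edit sequence:
  1. delete 'w'  (+1)
  2. substitute 'e' -> 'c'  (+1)
  3. substitute 'a' -> 'o'  (+1)
  4. substitute 't' -> 'f'  (+1)
  5. substitute 'h' -> 'f'  (+1)
  6. keep 'e'
  7. substitute 'r' -> 'e'  (+1)
Edit distance = 6
Max length = max(7, 6) = 7
Similarity = 1 - 6/7
= 0.1429


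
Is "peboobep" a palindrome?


Word: "peboobep"
Reversed: "peboobep"
Forward == Backward? peboobep == peboobep
Palindrome = Yes


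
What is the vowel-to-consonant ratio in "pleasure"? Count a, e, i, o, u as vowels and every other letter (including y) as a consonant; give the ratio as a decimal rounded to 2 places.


Word: "pleasure"
Vowels (a,e,i,o,u): 4
Consonants: 4
Ratio = 4/4
= 1.00


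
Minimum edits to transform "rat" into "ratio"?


Word 1: "rat" (length 3)
Word 2: "ratio" (length 5)
One optimal edit sequence (insert/delete/substitute each cost 1):
  1. keep 'r'
  2. keep 'a'
  3. keep 't'
  4. insert 'i'  (+1)
  5. insert 'o'  (+1)
Total edit operations: 2
Edit distance = 2


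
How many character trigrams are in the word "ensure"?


Word: "ensure" (length 6)
Number of 3-grams = length - 3 + 1 = 6 - 3 + 1
= 4


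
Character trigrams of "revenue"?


Word: "revenue" (length 7)
Number of trigrams = 7 - 3 + 1 = 5
  Position 0: "rev"
  Position 1: "eve"
  Position 2: "ven"
  Position 3: "enu"
  Position 4: "nue"
Trigrams = "rev", "eve", "ven", "enu", "nue"


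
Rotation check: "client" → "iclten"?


Word: "client", Candidate: "iclten"
Method: check if candidate is substring of word+word
"clientclient" contains "iclten"? No
Is rotation = No


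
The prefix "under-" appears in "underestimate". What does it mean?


Prefix: under-
Example: underestimate (under- + estimate)
Meaning = insufficient


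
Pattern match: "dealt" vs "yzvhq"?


Pattern of "dealt": [0, 1, 2, 3, 4]
Pattern of "yzvhq": [0, 1, 2, 3, 4]
Patterns match
Same pattern = Yes


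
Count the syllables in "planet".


Word: "planet"
Syllable breakdown: plan-et
Counting: 2 parts
= 2 syllables


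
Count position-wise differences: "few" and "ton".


Comparing character by character (same length = 3):
  Pos 0: 'f' vs 't' !=
  Pos 1: 'e' vs 'o' !=
  Pos 2: 'w' vs 'n' !=
Hamming distance = 3


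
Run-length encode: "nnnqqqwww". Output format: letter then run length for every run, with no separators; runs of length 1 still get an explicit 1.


String: "nnnqqqwww"
Scanning for consecutive runs:
  'n' x 3
  'q' x 3
  'w' x 3
RLE = "n3q3w3"


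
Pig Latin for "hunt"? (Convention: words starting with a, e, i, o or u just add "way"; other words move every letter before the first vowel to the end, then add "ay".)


Word: "hunt"
Starts with consonant(s) → move to end, add 'ay'
Consonant cluster: "h"
Pig Latin = "unthay"


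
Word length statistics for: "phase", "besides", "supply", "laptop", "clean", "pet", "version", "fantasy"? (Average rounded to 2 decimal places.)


Lengths: "phase"=5, "besides"=7, "supply"=6, "laptop"=6, "clean"=5, "pet"=3, "version"=7, "fantasy"=7
Sum = 46, Count = 8
Average = 46/8 = 5.75
= avg=5.75, min=3, max=7


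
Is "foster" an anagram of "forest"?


Word 1: "forest" → sorted: eforst
Word 2: "foster" → sorted: eforst
Same letters? eforst == eforst
Anagram = Yes


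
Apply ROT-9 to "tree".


Word: "tree"
Shift: 9
Each letter → (letter + shift) mod 26:
  't' (19) + 9 = 2 → 'c'
  'r' (17) + 9 = 0 → 'a'
  'e' (4) + 9 = 13 → 'n'
  'e' (4) + 9 = 13 → 'n'
Result = "cann"


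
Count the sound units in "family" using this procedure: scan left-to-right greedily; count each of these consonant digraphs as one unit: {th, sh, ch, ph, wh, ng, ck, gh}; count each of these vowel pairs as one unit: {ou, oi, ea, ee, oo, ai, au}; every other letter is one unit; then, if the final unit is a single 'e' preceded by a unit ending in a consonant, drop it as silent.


Word: "family" (6 letters)
Left-to-right scan:
  1. 'f' (letter)
  2. 'a' (letter)
  3. 'm' (letter)
  4. 'i' (letter)
  5. 'l' (letter)
  6. 'y' (letter)
Units from scan: 6
Sound units = 6 units


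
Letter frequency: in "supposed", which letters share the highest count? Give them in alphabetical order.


Word: "supposed"
Letter counts:
  'd': 1
  'e': 1
  'o': 1
  'p': 2
  's': 2
  'u': 1
Maximum count = 2
Most frequent = 'p', 's' (2 times each)


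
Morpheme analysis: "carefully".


Word: "carefully"
Morphemes: care | -ful | -ly
Each morpheme carries meaning
= 3 morphemes


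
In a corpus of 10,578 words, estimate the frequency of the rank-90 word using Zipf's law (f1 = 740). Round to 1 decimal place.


Zipf's law: f(r) = f(1) / r
f(1) = 740
f(90) = 740 / 90
= 8.2 occurrences


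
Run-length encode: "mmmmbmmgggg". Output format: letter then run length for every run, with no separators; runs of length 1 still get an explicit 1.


String: "mmmmbmmgggg"
Scanning for consecutive runs:
  'm' x 4
  'b' x 1
  'm' x 2
  'g' x 4
RLE = "m4b1m2g4"


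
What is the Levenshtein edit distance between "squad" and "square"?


Word 1: "squad" (length 5)
Word 2: "square" (length 6)
One optimal edit sequence (insert/delete/substitute each cost 1):
  1. keep 's'
  2. keep 'q'
  3. keep 'u'
  4. keep 'a'
  5. insert 'r'  (+1)
  6. substitute 'd' -> 'e'  (+1)
Total edit operations: 2
Edit distance = 2


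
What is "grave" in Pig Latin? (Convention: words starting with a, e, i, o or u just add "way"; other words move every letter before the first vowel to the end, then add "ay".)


Word: "grave"
Starts with consonant(s) → move to end, add 'ay'
Consonant cluster: "gr"
Pig Latin = "avegray"


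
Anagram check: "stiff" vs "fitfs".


Word 1: "stiff" → sorted: ffist
Word 2: "fitfs" → sorted: ffist
Same letters? ffist == ffist
Anagram = Yes


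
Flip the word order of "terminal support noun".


Original: "terminal support noun"
Words (1..n): terminal | support | noun
Reversed (n..1): noun | support | terminal
Result = "noun support terminal"


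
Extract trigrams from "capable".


Word: "capable" (length 7)
Number of trigrams = 7 - 3 + 1 = 5
  Position 0: "cap"
  Position 1: "apa"
  Position 2: "pab"
  Position 3: "abl"
  Position 4: "ble"
Trigrams = "cap", "apa", "pab", "abl", "ble"


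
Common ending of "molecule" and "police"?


Word 1: "molecule"
Word 2: "police"
Comparing from end:
  Pos -1: 'e' == 'e'
  Pos -2: 'l' != 'c' (stop)
LCS = "e" (length 1)


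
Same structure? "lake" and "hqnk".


Pattern of "lake": [0, 1, 2, 3]
Pattern of "hqnk": [0, 1, 2, 3]
Patterns match
Same pattern = Yes


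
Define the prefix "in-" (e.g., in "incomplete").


Prefix: in-
Example: incomplete (in- + complete)
Meaning = not / into


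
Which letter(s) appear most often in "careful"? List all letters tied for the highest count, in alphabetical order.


Word: "careful"
Letter counts:
  'a': 1
  'c': 1
  'e': 1
  'f': 1
  'l': 1
  'r': 1
  'u': 1
Maximum count = 1
Most frequent = 'a', 'c', 'e', 'f', 'l', 'r', 'u' (1 time each)


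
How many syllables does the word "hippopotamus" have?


Word: "hippopotamus"
Syllable breakdown: hip-po-pot-a-mus
Counting: 5 parts
= 5 syllables


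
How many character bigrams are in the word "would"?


Word: "would" (length 5)
Number of 2-grams = length - 2 + 1 = 5 - 2 + 1
= 4


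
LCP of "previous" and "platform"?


Word 1: "previous"
Word 2: "platform"
Comparing from start:
  Pos 0: 'p' == 'p'
  Pos 1: 'r' != 'l' (stop)
LCP = "p" (length 1)


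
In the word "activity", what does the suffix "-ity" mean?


Suffix: -ity
As in: activity -> active + -ity, with a spelling change
Meaning = quality of


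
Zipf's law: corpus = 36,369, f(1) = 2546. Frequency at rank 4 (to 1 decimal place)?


Zipf's law: f(r) = f(1) / r
f(1) = 2546
f(4) = 2546 / 4
= 636.5 occurrences


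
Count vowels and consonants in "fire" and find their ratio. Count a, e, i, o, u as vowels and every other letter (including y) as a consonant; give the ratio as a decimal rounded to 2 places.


Word: "fire"
Vowels (a,e,i,o,u): 2
Consonants: 2
Ratio = 2/2
= 1.00


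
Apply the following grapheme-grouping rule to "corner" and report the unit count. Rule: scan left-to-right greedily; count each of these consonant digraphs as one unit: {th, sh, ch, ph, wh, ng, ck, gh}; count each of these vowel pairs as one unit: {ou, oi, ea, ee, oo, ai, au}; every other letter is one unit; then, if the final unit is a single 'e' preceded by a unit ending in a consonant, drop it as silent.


Word: "corner" (6 letters)
Left-to-right scan:
  (1) 'c' (letter)
  (2) 'o' (letter)
  (3) 'r' (letter)
  (4) 'n' (letter)
  (5) 'e' (letter)
  (6) 'r' (letter)
Units from scan: 6
Sound units = 6 units


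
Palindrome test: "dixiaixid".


Word: "dixiaixid"
Reversed: "dixiaixid"
Forward == Backward? dixiaixid == dixiaixid
Palindrome = Yes


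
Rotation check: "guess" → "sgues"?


Word: "guess", Candidate: "sgues"
Method: check if candidate is substring of word+word
"guessguess" contains "sgues"? Yes
Is rotation = Yes


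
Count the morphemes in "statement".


Word: "statement"
Morphemes: state + -ment
Each morpheme carries meaning
= 2 morphemes


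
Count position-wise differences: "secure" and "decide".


Comparing character by character (same length = 6):
  Pos 0: 's' vs 'd' !=
  Pos 1: 'e' vs 'e' =
  Pos 2: 'c' vs 'c' =
  Pos 3: 'u' vs 'i' !=
  Pos 4: 'r' vs 'd' !=
  Pos 5: 'e' vs 'e' =
Hamming distance = 3


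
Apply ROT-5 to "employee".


Word: "employee"
Shift: 5
Each letter → (letter + shift) mod 26:
  'e' (4) + 5 = 9 → 'j'
  'm' (12) + 5 = 17 → 'r'
  'p' (15) + 5 = 20 → 'u'
  'l' (11) + 5 = 16 → 'q'
  'o' (14) + 5 = 19 → 't'
  'y' (24) + 5 = 3 → 'd'
  'e' (4) + 5 = 9 → 'j'
  'e' (4) + 5 = 9 → 'j'
Result = "jruqtdjj"


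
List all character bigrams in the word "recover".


Word: "recover" (length 7)
Number of bigrams = 7 - 2 + 1 = 6
  Position 0: "re"
  Position 1: "ec"
  Position 2: "co"
  Position 3: "ov"
  Position 4: "ve"
  Position 5: "er"
Bigrams = "re", "ec", "co", "ov", "ve", "er"


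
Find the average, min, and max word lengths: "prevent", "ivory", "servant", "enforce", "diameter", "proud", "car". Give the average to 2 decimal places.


Lengths: "prevent"=7, "ivory"=5, "servant"=7, "enforce"=7, "diameter"=8, "proud"=5, "car"=3
Sum = 42, Count = 7
Average = 42/7 = 6.00
= avg=6.00, min=3, max=8


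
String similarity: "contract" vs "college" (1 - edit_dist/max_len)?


Word 1: "contract" (length 8)
Word 2: "college" (length 7)
One optimal edit sequence:
  1. keep 'c'
  2. keep 'o'
  3. delete 'n'  (+1)
  4. substitute 't' -> 'l'  (+1)
  5. substitute 'r' -> 'l'  (+1)
  6. substitute 'a' -> 'e'  (+1)
  7. substitute 'c' -> 'g'  (+1)
  8. substitute 't' -> 'e'  (+1)
Edit distance = 6
Max length = max(8, 7) = 8
Similarity = 1 - 6/8
= 0.2500


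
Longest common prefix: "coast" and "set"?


Word 1: "coast"
Word 2: "set"
Comparing from start:
  Pos 0: 'c' != 's' (stop)
LCP = "" (length 0)


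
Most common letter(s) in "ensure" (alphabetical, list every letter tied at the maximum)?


Word: "ensure"
Letter counts:
  'e': 2
  'n': 1
  'r': 1
  's': 1
  'u': 1
Maximum count = 2
Most frequent = 'e' (2 times each)


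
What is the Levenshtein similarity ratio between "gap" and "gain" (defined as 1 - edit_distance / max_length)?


Word 1: "gap" (length 3)
Word 2: "gain" (length 4)
One optimal edit sequence:
  1. keep 'g'
  2. keep 'a'
  3. insert 'i'  (+1)
  4. substitute 'p' -> 'n'  (+1)
Edit distance = 2
Max length = max(3, 4) = 4
Similarity = 1 - 2/4
= 0.5000


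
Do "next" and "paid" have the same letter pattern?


Pattern of "next": [0, 1, 2, 3]
Pattern of "paid": [0, 1, 2, 3]
Patterns match
Same pattern = Yes


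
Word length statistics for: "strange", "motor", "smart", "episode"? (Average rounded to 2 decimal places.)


Lengths: "strange"=7, "motor"=5, "smart"=5, "episode"=7
Sum = 24, Count = 4
Average = 24/4 = 6.00
= avg=6.00, min=5, max=7


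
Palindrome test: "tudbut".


Word: "tudbut"
Reversed: "tubdut"
Forward == Backward? tudbut != tubdut
Palindrome = No


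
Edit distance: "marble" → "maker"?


Word 1: "marble" (length 6)
Word 2: "maker" (length 5)
One optimal edit sequence (insert/delete/substitute each cost 1):
  1. keep 'm'
  2. keep 'a'
  3. delete 'r'  (+1)
  4. substitute 'b' -> 'k'  (+1)
  5. substitute 'l' -> 'e'  (+1)
  6. substitute 'e' -> 'r'  (+1)
Total edit operations: 4
Edit distance = 4


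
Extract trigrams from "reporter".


Word: "reporter" (length 8)
Number of trigrams = 8 - 3 + 1 = 6
  Position 0: "rep"
  Position 1: "epo"
  Position 2: "por"
  Position 3: "ort"
  Position 4: "rte"
  Position 5: "ter"
Trigrams = "rep", "epo", "por", "ort", "rte", "ter"


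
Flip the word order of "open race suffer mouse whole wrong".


Original: "open race suffer mouse whole wrong"
Words (1..n): open | race | suffer | mouse | whole | wrong
Reversed (n..1): wrong | whole | mouse | suffer | race | open
Result = "wrong whole mouse suffer race open"


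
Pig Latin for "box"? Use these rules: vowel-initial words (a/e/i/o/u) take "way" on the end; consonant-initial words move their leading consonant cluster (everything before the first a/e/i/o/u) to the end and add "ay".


Word: "box"
Starts with consonant(s) → move to end, add 'ay'
Consonant cluster: "b"
Pig Latin = "oxbay"


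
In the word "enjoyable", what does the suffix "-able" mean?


Suffix: -able
Example: enjoyable (enjoy + -able)
Meaning = capable of


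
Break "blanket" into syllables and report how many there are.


Word: "blanket"
Syllable breakdown: blan / ket
Counting: 2 parts
= 2 syllables


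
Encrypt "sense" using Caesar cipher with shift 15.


Word: "sense"
Shift: 15
Each letter → (letter + shift) mod 26:
  's' (18) + 15 = 7 → 'h'
  'e' (4) + 15 = 19 → 't'
  'n' (13) + 15 = 2 → 'c'
  's' (18) + 15 = 7 → 'h'
  'e' (4) + 15 = 19 → 't'
Result = "htcht"


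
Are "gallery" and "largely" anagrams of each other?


Word 1: "gallery" → sorted: aegllry
Word 2: "largely" → sorted: aegllry
Same letters? aegllry == aegllry
Anagram = Yes


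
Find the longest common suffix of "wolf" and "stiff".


Word 1: "wolf"
Word 2: "stiff"
Comparing from end:
  Pos -1: 'f' == 'f'
  Pos -2: 'l' != 'f' (stop)
LCS = "f" (length 1)


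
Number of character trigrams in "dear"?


Word: "dear" (length 4)
Number of 3-grams = length - 3 + 1 = 4 - 3 + 1
= 2


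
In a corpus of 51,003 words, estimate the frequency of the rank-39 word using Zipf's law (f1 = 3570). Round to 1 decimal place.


Zipf's law: f(r) = f(1) / r
f(1) = 3570
f(39) = 3570 / 39
= 91.5 occurrences


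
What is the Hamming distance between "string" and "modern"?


Comparing character by character (same length = 6):
  Pos 0: 's' vs 'm' !=
  Pos 1: 't' vs 'o' !=
  Pos 2: 'r' vs 'd' !=
  Pos 3: 'i' vs 'e' !=
  Pos 4: 'n' vs 'r' !=
  Pos 5: 'g' vs 'n' !=
Hamming distance = 6


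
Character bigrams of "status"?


Word: "status" (length 6)
Number of bigrams = 6 - 2 + 1 = 5
  Position 0: "st"
  Position 1: "ta"
  Position 2: "at"
  Position 3: "tu"
  Position 4: "us"
Bigrams = "st", "ta", "at", "tu", "us"


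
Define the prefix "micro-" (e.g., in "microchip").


Prefix: micro-
As in: microchip -> micro- + chip
Meaning = small


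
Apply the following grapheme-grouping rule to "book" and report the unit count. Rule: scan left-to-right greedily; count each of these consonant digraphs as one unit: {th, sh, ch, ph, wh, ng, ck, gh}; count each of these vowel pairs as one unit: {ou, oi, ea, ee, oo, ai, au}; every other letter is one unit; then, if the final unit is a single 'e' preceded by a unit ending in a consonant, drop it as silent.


Word: "book" (4 letters)
Left-to-right scan:
  1. 'b' (letter)
  2. 'oo' (vowel-pair)
  3. 'k' (letter)
Units from scan: 3
Sound units = 3 units


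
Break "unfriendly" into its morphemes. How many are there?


Word: "unfriendly"
Morphemes: un- + friend + -ly
Each morpheme carries meaning
= 3 morphemes


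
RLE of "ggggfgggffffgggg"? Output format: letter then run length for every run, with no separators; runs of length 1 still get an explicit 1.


String: "ggggfgggffffgggg"
Scanning for consecutive runs:
  'g' x 4
  'f' x 1
  'g' x 3
  'f' x 4
  'g' x 4
RLE = "g4f1g3f4g4"


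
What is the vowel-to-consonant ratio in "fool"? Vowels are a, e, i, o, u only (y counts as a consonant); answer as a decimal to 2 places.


Word: "fool"
Vowels (a,e,i,o,u): 2
Consonants: 2
Ratio = 2/2
= 1.00
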